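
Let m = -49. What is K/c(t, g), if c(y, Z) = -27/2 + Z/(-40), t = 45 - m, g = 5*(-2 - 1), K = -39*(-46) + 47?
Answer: -2104/15 ≈ -140.27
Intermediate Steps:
K = 1841 (K = 1794 + 47 = 1841)
g = -15 (g = 5*(-3) = -15)
t = 94 (t = 45 - 1*(-49) = 45 + 49 = 94)
c(y, Z) = -27/2 - Z/40 (c(y, Z) = -27*½ + Z*(-1/40) = -27/2 - Z/40)
K/c(t, g) = 1841/(-27/2 - 1/40*(-15)) = 1841/(-27/2 + 3/8) = 1841/(-105/8) = 1841*(-8/105) = -2104/15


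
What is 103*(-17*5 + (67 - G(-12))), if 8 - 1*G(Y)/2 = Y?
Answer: -5974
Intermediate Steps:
G(Y) = 16 - 2*Y
103*(-17*5 + (67 - G(-12))) = 103*(-17*5 + (67 - (16 - 2*(-12)))) = 103*(-85 + (67 - (16 + 24))) = 103*(-85 + (67 - 1*40)) = 103*(-85 + (67 - 40)) = 103*(-85 + 27) = 103*(-58) = -5974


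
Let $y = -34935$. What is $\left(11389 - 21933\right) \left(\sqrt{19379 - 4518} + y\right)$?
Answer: $368354640 - 10544 \sqrt{14861} \approx 3.6707 \cdot 10^{8}$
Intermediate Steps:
$\left(11389 - 21933\right) \left(\sqrt{19379 - 4518} + y\right) = \left(11389 - 21933\right) \left(\sqrt{19379 - 4518} - 34935\right) = - 10544 \left(\sqrt{14861} - 34935\right) = - 10544 \left(-34935 + \sqrt{14861}\right) = 368354640 - 10544 \sqrt{14861}$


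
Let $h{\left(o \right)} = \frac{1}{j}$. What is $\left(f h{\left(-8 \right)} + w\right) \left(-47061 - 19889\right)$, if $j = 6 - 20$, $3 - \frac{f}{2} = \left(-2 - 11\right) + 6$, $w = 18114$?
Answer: $- \frac{8488456600}{7} \approx -1.2126 \cdot 10^{9}$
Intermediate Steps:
$f = 20$ ($f = 6 - 2 \left(\left(-2 - 11\right) + 6\right) = 6 - 2 \left(-13 + 6\right) = 6 - -14 = 6 + 14 = 20$)
$j = -14$ ($j = 6 - 20 = -14$)
$h{\left(o \right)} = - \frac{1}{14}$ ($h{\left(o \right)} = \frac{1}{-14} = - \frac{1}{14}$)
$\left(f h{\left(-8 \right)} + w\right) \left(-47061 - 19889\right) = \left(20 \left(- \frac{1}{14}\right) + 18114\right) \left(-47061 - 19889\right) = \left(- \frac{10}{7} + 18114\right) \left(-66950\right) = \frac{126788}{7} \left(-66950\right) = - \frac{8488456600}{7}$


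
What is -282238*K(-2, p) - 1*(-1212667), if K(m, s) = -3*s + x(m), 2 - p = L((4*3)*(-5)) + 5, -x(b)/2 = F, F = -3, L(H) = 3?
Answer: -5561045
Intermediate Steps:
x(b) = 6 (x(b) = -2*(-3) = 6)
p = -6 (p = 2 - (3 + 5) = 2 - 1*8 = 2 - 8 = -6)
K(m, s) = 6 - 3*s (K(m, s) = -3*s + 6 = 6 - 3*s)
-282238*K(-2, p) - 1*(-1212667) = -282238*(6 - 3*(-6)) - 1*(-1212667) = -282238*(6 + 18) + 1212667 = -282238*24 + 1212667 = -6773712 + 1212667 = -5561045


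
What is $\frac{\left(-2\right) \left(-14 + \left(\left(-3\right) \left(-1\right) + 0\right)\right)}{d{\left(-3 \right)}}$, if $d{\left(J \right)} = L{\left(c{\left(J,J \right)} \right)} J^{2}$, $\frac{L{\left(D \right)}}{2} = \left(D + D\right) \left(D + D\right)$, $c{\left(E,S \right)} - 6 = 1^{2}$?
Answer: $\frac{11}{1764} \approx 0.0062358$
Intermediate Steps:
$c{\left(E,S \right)} = 7$ ($c{\left(E,S \right)} = 6 + 1^{2} = 6 + 1 = 7$)
$L{\left(D \right)} = 8 D^{2}$ ($L{\left(D \right)} = 2 \left(D + D\right) \left(D + D\right) = 2 \cdot 2 D 2 D = 2 \cdot 4 D^{2} = 8 D^{2}$)
$d{\left(J \right)} = 392 J^{2}$ ($d{\left(J \right)} = 8 \cdot 7^{2} J^{2} = 8 \cdot 49 J^{2} = 392 J^{2}$)
$\frac{\left(-2\right) \left(-14 + \left(\left(-3\right) \left(-1\right) + 0\right)\right)}{d{\left(-3 \right)}} = \frac{\left(-2\right) \left(-14 + \left(\left(-3\right) \left(-1\right) + 0\right)\right)}{392 \left(-3\right)^{2}} = \frac{\left(-2\right) \left(-14 + \left(3 + 0\right)\right)}{392 \cdot 9} = \frac{\left(-2\right) \left(-14 + 3\right)}{3528} = \left(-2\right) \left(-11\right) \frac{1}{3528} = 22 \cdot \frac{1}{3528} = \frac{11}{1764}$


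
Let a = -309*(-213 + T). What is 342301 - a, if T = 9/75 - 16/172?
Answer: 297229261/1075 ≈ 2.7649e+5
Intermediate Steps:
T = 29/1075 (T = 9*(1/75) - 16*1/172 = 3/25 - 4/43 = 29/1075 ≈ 0.026977)
a = 70744314/1075 (a = -309*(-213 + 29/1075) = -309*(-228946/1075) = 70744314/1075 ≈ 65809.)
342301 - a = 342301 - 1*70744314/1075 = 342301 - 70744314/1075 = 297229261/1075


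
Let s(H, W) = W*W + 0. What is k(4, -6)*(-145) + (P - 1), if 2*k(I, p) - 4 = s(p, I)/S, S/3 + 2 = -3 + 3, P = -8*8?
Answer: -485/3 ≈ -161.67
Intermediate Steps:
P = -64
s(H, W) = W² (s(H, W) = W² + 0 = W²)
S = -6 (S = -6 + 3*(-3 + 3) = -6 + 3*0 = -6 + 0 = -6)
k(I, p) = 2 - I²/12 (k(I, p) = 2 + (I²/(-6))/2 = 2 + (I²*(-⅙))/2 = 2 + (-I²/6)/2 = 2 - I²/12)
k(4, -6)*(-145) + (P - 1) = (2 - 1/12*4²)*(-145) + (-64 - 1) = (2 - 1/12*16)*(-145) - 65 = (2 - 4/3)*(-145) - 65 = (⅔)*(-145) - 65 = -290/3 - 65 = -485/3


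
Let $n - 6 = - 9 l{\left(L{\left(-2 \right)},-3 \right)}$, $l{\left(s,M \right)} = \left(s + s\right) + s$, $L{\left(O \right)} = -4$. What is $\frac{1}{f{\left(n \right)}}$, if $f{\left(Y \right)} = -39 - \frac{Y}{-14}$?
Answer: $- \frac{7}{216} \approx -0.032407$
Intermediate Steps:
$l{\left(s,M \right)} = 3 s$ ($l{\left(s,M \right)} = 2 s + s = 3 s$)
$n = 114$ ($n = 6 - 9 \cdot 3 \left(-4\right) = 6 - -108 = 6 + 108 = 114$)
$f{\left(Y \right)} = -39 + \frac{Y}{14}$ ($f{\left(Y \right)} = -39 - Y \left(- \frac{1}{14}\right) = -39 - - \frac{Y}{14} = -39 + \frac{Y}{14}$)
$\frac{1}{f{\left(n \right)}} = \frac{1}{-39 + \frac{1}{14} \cdot 114} = \frac{1}{-39 + \frac{57}{7}} = \frac{1}{- \frac{216}{7}} = - \frac{7}{216}$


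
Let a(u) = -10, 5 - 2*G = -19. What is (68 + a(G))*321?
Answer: 18618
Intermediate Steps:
G = 12 (G = 5/2 - ½*(-19) = 5/2 + 19/2 = 12)
(68 + a(G))*321 = (68 - 10)*321 = 58*321 = 18618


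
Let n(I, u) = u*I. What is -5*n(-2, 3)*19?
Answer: 570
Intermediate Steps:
n(I, u) = I*u
-5*n(-2, 3)*19 = -(-10)*3*19 = -5*(-6)*19 = 30*19 = 570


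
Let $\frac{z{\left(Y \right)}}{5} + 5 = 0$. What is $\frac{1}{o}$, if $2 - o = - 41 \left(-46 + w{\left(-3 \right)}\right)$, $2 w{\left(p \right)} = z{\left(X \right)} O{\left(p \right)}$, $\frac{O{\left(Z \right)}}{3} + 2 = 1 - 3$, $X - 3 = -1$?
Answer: $\frac{1}{4266} \approx 0.00023441$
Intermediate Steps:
$X = 2$ ($X = 3 - 1 = 2$)
$z{\left(Y \right)} = -25$ ($z{\left(Y \right)} = -25 + 5 \cdot 0 = -25 + 0 = -25$)
$O{\left(Z \right)} = -12$ ($O{\left(Z \right)} = -6 + 3 \left(1 - 3\right) = -6 + 3 \left(-2\right) = -6 - 6 = -12$)
$w{\left(p \right)} = 150$ ($w{\left(p \right)} = \frac{\left(-25\right) \left(-12\right)}{2} = \frac{1}{2} \cdot 300 = 150$)
$o = 4266$ ($o = 2 - - 41 \left(-46 + 150\right) = 2 - \left(-41\right) 104 = 2 - -4264 = 2 + 4264 = 4266$)
$\frac{1}{o} = \frac{1}{4266}$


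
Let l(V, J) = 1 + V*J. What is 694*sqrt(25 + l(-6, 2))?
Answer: 694*sqrt(14) ≈ 2596.7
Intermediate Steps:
l(V, J) = 1 + J*V
694*sqrt(25 + l(-6, 2)) = 694*sqrt(25 + (1 + 2*(-6))) = 694*sqrt(25 + (1 - 12)) = 694*sqrt(25 - 11) = 694*sqrt(14)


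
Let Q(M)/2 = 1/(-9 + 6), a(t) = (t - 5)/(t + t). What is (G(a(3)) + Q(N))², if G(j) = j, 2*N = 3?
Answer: 1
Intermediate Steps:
N = 3/2 (N = (½)*3 = 3/2 ≈ 1.5000)
a(t) = (-5 + t)/(2*t) (a(t) = (-5 + t)/((2*t)) = (-5 + t)*(1/(2*t)) = (-5 + t)/(2*t))
Q(M) = -⅔ (Q(M) = 2/(-9 + 6) = 2/(-3) = 2*(-⅓) = -⅔)
(G(a(3)) + Q(N))² = ((½)*(-5 + 3)/3 - ⅔)² = ((½)*(⅓)*(-2) - ⅔)² = (-⅓ - ⅔)² = (-1)² = 1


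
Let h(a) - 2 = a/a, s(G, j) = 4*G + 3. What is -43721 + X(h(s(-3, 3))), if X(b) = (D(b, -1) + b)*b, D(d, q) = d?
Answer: -43703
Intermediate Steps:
s(G, j) = 3 + 4*G
h(a) = 3 (h(a) = 2 + a/a = 2 + 1 = 3)
X(b) = 2*b² (X(b) = (b + b)*b = (2*b)*b = 2*b²)
-43721 + X(h(s(-3, 3))) = -43721 + 2*3² = -43721 + 2*9 = -43721 + 18 = -43703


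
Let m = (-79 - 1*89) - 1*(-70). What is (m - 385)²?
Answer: 233289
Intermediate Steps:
m = -98 (m = (-79 - 89) + 70 = -168 + 70 = -98)
(m - 385)² = (-98 - 385)² = (-483)² = 233289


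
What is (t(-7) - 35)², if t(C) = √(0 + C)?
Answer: (35 - I*√7)² ≈ 1218.0 - 185.2*I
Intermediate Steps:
t(C) = √C
(t(-7) - 35)² = (√(-7) - 35)² = (I*√7 - 35)² = (-35 + I*√7)²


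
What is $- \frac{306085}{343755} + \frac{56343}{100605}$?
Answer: $- \frac{761699564}{2305564785} \approx -0.33037$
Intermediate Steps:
$- \frac{306085}{343755} + \frac{56343}{100605} = \left(-306085\right) \frac{1}{343755} + 56343 \cdot \frac{1}{100605} = - \frac{61217}{68751} + \frac{18781}{33535} = - \frac{761699564}{2305564785}$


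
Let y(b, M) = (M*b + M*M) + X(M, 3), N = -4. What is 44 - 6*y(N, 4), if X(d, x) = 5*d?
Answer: -76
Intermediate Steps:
y(b, M) = M² + 5*M + M*b (y(b, M) = (M*b + M*M) + 5*M = (M*b + M²) + 5*M = (M² + M*b) + 5*M = M² + 5*M + M*b)
44 - 6*y(N, 4) = 44 - 24*(5 + 4 - 4) = 44 - 24*5 = 44 - 6*20 = 44 - 120 = -76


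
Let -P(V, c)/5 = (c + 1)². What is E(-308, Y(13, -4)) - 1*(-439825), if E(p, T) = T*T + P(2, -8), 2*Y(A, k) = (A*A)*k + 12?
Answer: 549804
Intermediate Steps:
P(V, c) = -5*(1 + c)² (P(V, c) = -5*(c + 1)² = -5*(1 + c)²)
Y(A, k) = 6 + k*A²/2 (Y(A, k) = ((A*A)*k + 12)/2 = (A²*k + 12)/2 = (k*A² + 12)/2 = (12 + k*A²)/2 = 6 + k*A²/2)
E(p, T) = -245 + T² (E(p, T) = T*T - 5*(1 - 8)² = T² - 5*(-7)² = T² - 5*49 = T² - 245 = -245 + T²)
E(-308, Y(13, -4)) - 1*(-439825) = (-245 + (6 + (½)*(-4)*13²)²) - 1*(-439825) = (-245 + (6 + (½)*(-4)*169)²) + 439825 = (-245 + (6 - 338)²) + 439825 = (-245 + (-332)²) + 439825 = (-245 + 110224) + 439825 = 109979 + 439825 = 549804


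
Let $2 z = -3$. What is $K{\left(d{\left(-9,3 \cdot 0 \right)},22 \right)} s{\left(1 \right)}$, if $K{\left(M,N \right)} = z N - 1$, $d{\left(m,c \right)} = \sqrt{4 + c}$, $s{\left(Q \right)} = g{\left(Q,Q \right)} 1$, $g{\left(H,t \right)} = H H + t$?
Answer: $-68$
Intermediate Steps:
$z = - \frac{3}{2}$ ($z = \frac{1}{2} \left(-3\right) = - \frac{3}{2} \approx -1.5$)
$g{\left(H,t \right)} = t + H^{2}$ ($g{\left(H,t \right)} = H^{2} + t = t + H^{2}$)
$s{\left(Q \right)} = Q + Q^{2}$ ($s{\left(Q \right)} = \left(Q + Q^{2}\right) 1 = Q + Q^{2}$)
$K{\left(M,N \right)} = -1 - \frac{3 N}{2}$ ($K{\left(M,N \right)} = - \frac{3 N}{2} - 1 = -1 - \frac{3 N}{2}$)
$K{\left(d{\left(-9,3 \cdot 0 \right)},22 \right)} s{\left(1 \right)} = \left(-1 - 33\right) 1 \left(1 + 1\right) = \left(-1 - 33\right) 1 \cdot 2 = \left(-34\right) 2 = -68$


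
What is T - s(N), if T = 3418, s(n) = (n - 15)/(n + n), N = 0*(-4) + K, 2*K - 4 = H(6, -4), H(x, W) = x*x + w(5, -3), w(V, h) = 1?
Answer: 280265/82 ≈ 3417.9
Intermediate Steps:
H(x, W) = 1 + x**2 (H(x, W) = x*x + 1 = x**2 + 1 = 1 + x**2)
K = 41/2 (K = 2 + (1 + 6**2)/2 = 2 + (1 + 36)/2 = 2 + (1/2)*37 = 2 + 37/2 = 41/2 ≈ 20.500)
N = 41/2 (N = 0*(-4) + 41/2 = 0 + 41/2 = 41/2 ≈ 20.500)
s(n) = (-15 + n)/(2*n) (s(n) = (-15 + n)/((2*n)) = (-15 + n)*(1/(2*n)) = (-15 + n)/(2*n))
T - s(N) = 3418 - (-15 + 41/2)/(2*41/2) = 3418 - 2*11/(2*41*2) = 3418 - 1*11/82 = 3418 - 11/82 = 280265/82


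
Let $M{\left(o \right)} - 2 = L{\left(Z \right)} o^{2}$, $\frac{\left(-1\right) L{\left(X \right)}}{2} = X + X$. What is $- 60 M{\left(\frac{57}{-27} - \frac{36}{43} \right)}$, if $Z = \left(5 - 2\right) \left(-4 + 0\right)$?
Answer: $- \frac{418598840}{16641} \approx -25155.0$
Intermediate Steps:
$Z = -12$ ($Z = 3 \left(-4\right) = -12$)
$L{\left(X \right)} = - 4 X$ ($L{\left(X \right)} = - 2 \left(X + X\right) = - 2 \cdot 2 X = - 4 X$)
$M{\left(o \right)} = 2 + 48 o^{2}$ ($M{\left(o \right)} = 2 + \left(-4\right) \left(-12\right) o^{2} = 2 + 48 o^{2}$)
$- 60 M{\left(\frac{57}{-27} - \frac{36}{43} \right)} = - 60 \left(2 + 48 \left(\frac{57}{-27} - \frac{36}{43}\right)^{2}\right) = - 60 \left(2 + 48 \left(57 \left(- \frac{1}{27}\right) - \frac{36}{43}\right)^{2}\right) = - 60 \left(2 + 48 \left(- \frac{19}{9} - \frac{36}{43}\right)^{2}\right) = - 60 \left(2 + 48 \left(- \frac{1141}{387}\right)^{2}\right) = - 60 \left(2 + 48 \cdot \frac{1301881}{149769}\right) = - 60 \left(2 + \frac{20830096}{49923}\right) = \left(-60\right) \frac{20929942}{49923} = - \frac{418598840}{16641}$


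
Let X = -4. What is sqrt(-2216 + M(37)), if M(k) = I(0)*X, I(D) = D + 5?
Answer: 2*I*sqrt(559) ≈ 47.286*I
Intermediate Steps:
I(D) = 5 + D
M(k) = -20 (M(k) = (5 + 0)*(-4) = 5*(-4) = -20)
sqrt(-2216 + M(37)) = sqrt(-2216 - 20) = sqrt(-2236) = 2*I*sqrt(559)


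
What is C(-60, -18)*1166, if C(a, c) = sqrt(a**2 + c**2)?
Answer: 6996*sqrt(109) ≈ 73040.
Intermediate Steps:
C(-60, -18)*1166 = sqrt((-60)**2 + (-18)**2)*1166 = sqrt(3600 + 324)*1166 = sqrt(3924)*1166 = (6*sqrt(109))*1166 = 6996*sqrt(109)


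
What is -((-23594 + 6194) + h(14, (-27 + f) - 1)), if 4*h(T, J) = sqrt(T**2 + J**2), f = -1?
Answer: 17400 - sqrt(1037)/4 ≈ 17392.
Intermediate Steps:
h(T, J) = sqrt(J**2 + T**2)/4 (h(T, J) = sqrt(T**2 + J**2)/4 = sqrt(J**2 + T**2)/4)
-((-23594 + 6194) + h(14, (-27 + f) - 1)) = -((-23594 + 6194) + sqrt(((-27 - 1) - 1)**2 + 14**2)/4) = -(-17400 + sqrt((-28 - 1)**2 + 196)/4) = -(-17400 + sqrt((-29)**2 + 196)/4) = -(-17400 + sqrt(841 + 196)/4) = -(-17400 + sqrt(1037)/4) = 17400 - sqrt(1037)/4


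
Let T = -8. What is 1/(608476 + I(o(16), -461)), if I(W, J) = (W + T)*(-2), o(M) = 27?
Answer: 1/608438 ≈ 1.6436e-6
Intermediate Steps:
I(W, J) = 16 - 2*W (I(W, J) = (W - 8)*(-2) = (-8 + W)*(-2) = 16 - 2*W)
1/(608476 + I(o(16), -461)) = 1/(608476 + (16 - 2*27)) = 1/(608476 + (16 - 54)) = 1/(608476 - 38) = 1/608438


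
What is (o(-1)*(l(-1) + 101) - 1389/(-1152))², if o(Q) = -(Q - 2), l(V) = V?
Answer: 13377929569/147456 ≈ 90725.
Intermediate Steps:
o(Q) = 2 - Q (o(Q) = -(-2 + Q) = 2 - Q)
(o(-1)*(l(-1) + 101) - 1389/(-1152))² = ((2 - 1*(-1))*(-1 + 101) - 1389/(-1152))² = ((2 + 1)*100 - 1389*(-1/1152))² = (3*100 + 463/384)² = (300 + 463/384)² = (115663/384)² = 13377929569/147456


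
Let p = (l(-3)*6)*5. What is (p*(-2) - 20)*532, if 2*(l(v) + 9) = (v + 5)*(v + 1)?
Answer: 340480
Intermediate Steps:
l(v) = -9 + (1 + v)*(5 + v)/2 (l(v) = -9 + ((v + 5)*(v + 1))/2 = -9 + ((5 + v)*(1 + v))/2 = -9 + ((1 + v)*(5 + v))/2 = -9 + (1 + v)*(5 + v)/2)
p = -330 (p = ((-13/2 + (½)*(-3)² + 3*(-3))*6)*5 = ((-13/2 + (½)*9 - 9)*6)*5 = ((-13/2 + 9/2 - 9)*6)*5 = -11*6*5 = -66*5 = -330)
(p*(-2) - 20)*532 = (-330*(-2) - 20)*532 = (660 - 20)*532 = 640*532 = 340480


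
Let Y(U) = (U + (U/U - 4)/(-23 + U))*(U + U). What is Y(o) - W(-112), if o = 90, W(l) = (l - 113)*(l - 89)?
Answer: -1945215/67 ≈ -29033.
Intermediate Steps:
W(l) = (-113 + l)*(-89 + l)
Y(U) = 2*U*(U - 3/(-23 + U)) (Y(U) = (U + (1 - 4)/(-23 + U))*(2*U) = (U - 3/(-23 + U))*(2*U) = 2*U*(U - 3/(-23 + U)))
Y(o) - W(-112) = 2*90*(-3 + 90**2 - 23*90)/(-23 + 90) - (10057 + (-112)**2 - 202*(-112)) = 2*90*(-3 + 8100 - 2070)/67 - (10057 + 12544 + 22624) = 2*90*(1/67)*6027 - 1*45225 = 1084860/67 - 45225 = -1945215/67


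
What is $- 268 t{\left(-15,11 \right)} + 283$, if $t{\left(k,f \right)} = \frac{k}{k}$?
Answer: $15$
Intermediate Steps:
$t{\left(k,f \right)} = 1$
$- 268 t{\left(-15,11 \right)} + 283 = \left(-268\right) 1 + 283 = -268 + 283 = 15$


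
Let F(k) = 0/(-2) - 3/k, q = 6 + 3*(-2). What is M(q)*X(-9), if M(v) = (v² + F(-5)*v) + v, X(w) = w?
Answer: 0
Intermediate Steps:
q = 0 (q = 6 - 6 = 0)
F(k) = -3/k (F(k) = 0*(-½) - 3/k = 0 - 3/k = -3/k)
M(v) = v² + 8*v/5 (M(v) = (v² + (-3/(-5))*v) + v = (v² + (-3*(-⅕))*v) + v = (v² + 3*v/5) + v = v² + 8*v/5)
M(q)*X(-9) = ((⅕)*0*(8 + 5*0))*(-9) = ((⅕)*0*(8 + 0))*(-9) = ((⅕)*0*8)*(-9) = 0*(-9) = 0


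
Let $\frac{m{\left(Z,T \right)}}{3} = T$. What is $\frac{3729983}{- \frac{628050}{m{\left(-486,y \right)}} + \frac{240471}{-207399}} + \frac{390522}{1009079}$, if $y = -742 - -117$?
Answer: $\frac{6505377055816570999}{582153635702543} \approx 11175.0$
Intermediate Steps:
$y = -625$ ($y = -742 + 117 = -625$)
$m{\left(Z,T \right)} = 3 T$
$\frac{3729983}{- \frac{628050}{m{\left(-486,y \right)}} + \frac{240471}{-207399}} + \frac{390522}{1009079} = \frac{3729983}{- \frac{628050}{3 \left(-625\right)} + \frac{240471}{-207399}} + \frac{390522}{1009079} = \frac{3729983}{- \frac{628050}{-1875} + 240471 \left(- \frac{1}{207399}\right)} + 390522 \cdot \frac{1}{1009079} = \frac{3729983}{\left(-628050\right) \left(- \frac{1}{1875}\right) - \frac{80157}{69133}} + \frac{390522}{1009079} = \frac{3729983}{\frac{8374}{25} - \frac{80157}{69133}} + \frac{390522}{1009079} = \frac{3729983}{\frac{576915817}{1728325}} + \frac{390522}{1009079} = 3729983 \cdot \frac{1728325}{576915817} + \frac{390522}{1009079} = \frac{6446622868475}{576915817} + \frac{390522}{1009079} = \frac{6505377055816570999}{582153635702543}$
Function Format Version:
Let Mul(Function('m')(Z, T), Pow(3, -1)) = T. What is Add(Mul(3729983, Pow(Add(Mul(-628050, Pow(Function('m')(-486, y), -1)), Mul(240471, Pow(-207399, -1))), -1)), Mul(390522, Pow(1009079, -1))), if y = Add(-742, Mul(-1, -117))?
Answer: Rational(6505377055816570999, 582153635702543) ≈ 11175.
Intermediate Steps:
y = -625 (y = Add(-742, 117) = -625)
Function('m')(Z, T) = Mul(3, T)
Add(Mul(3729983, Pow(Add(Mul(-628050, Pow(Function('m')(-486, y), -1)), Mul(240471, Pow(-207399, -1))), -1)), Mul(390522, Pow(1009079, -1))) = Add(Mul(3729983, Pow(Add(Mul(-628050, Pow(Mul(3, -625), -1)), Mul(240471, Pow(-207399, -1))), -1)), Mul(390522, Pow(1009079, -1))) = Add(Mul(3729983, Pow(Add(Mul(-628050, Pow(-1875, -1)), Mul(240471, Rational(-1, 207399))), -1)), Mul(390522, Rational(1, 1009079))) = Add(Mul(3729983, Pow(Add(Mul(-628050, Rational(-1, 1875)), Rational(-80157, 69133)), -1)), Rational(390522, 1009079)) = Add(Mul(3729983, Pow(Add(Rational(8374, 25), Rational(-80157, 69133)), -1)), Rational(390522, 1009079)) = Add(Mul(3729983, Pow(Rational(576915817, 1728325), -1)), Rational(390522, 1009079)) = Add(Mul(3729983, Rational(1728325, 576915817)), Rational(390522, 1009079)) = Add(Rational(6446622868475, 576915817), Rational(390522, 1009079)) = Rational(6505377055816570999, 582153635702543)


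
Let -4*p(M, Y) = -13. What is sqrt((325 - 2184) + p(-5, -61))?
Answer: I*sqrt(7423)/2 ≈ 43.078*I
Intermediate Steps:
p(M, Y) = 13/4 (p(M, Y) = -1/4*(-13) = 13/4)
sqrt((325 - 2184) + p(-5, -61)) = sqrt((325 - 2184) + 13/4) = sqrt(-1859 + 13/4) = sqrt(-7423/4) = I*sqrt(7423)/2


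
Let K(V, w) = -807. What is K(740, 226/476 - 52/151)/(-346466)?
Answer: 807/346466 ≈ 0.0023292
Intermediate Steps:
K(740, 226/476 - 52/151)/(-346466) = -807/(-346466) = -807*(-1/346466) = 807/346466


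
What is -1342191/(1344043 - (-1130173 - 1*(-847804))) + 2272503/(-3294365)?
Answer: -8117693202951/5357994768380 ≈ -1.5151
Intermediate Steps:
-1342191/(1344043 - (-1130173 - 1*(-847804))) + 2272503/(-3294365) = -1342191/(1344043 - (-1130173 + 847804)) + 2272503*(-1/3294365) = -1342191/(1344043 - 1*(-282369)) - 2272503/3294365 = -1342191/(1344043 + 282369) - 2272503/3294365 = -1342191/1626412 - 2272503/3294365 = -8117693202951/5357994768380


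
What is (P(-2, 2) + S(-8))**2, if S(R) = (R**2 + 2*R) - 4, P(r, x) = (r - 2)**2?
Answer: 3600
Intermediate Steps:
P(r, x) = (-2 + r)**2
S(R) = -4 + R**2 + 2*R
(P(-2, 2) + S(-8))**2 = ((-2 - 2)**2 + (-4 + (-8)**2 + 2*(-8)))**2 = ((-4)**2 + (-4 + 64 - 16))**2 = (16 + 44)**2 = 60**2 = 3600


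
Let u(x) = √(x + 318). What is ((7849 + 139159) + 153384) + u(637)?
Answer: 300392 + √955 ≈ 3.0042e+5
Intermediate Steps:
u(x) = √(318 + x)
((7849 + 139159) + 153384) + u(637) = ((7849 + 139159) + 153384) + √(318 + 637) = (147008 + 153384) + √955 = 300392 + √955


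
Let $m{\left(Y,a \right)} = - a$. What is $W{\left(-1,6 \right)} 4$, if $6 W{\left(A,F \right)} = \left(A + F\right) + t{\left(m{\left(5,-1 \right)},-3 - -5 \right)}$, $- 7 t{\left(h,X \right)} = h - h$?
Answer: $\frac{10}{3} \approx 3.3333$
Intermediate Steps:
$t{\left(h,X \right)} = 0$ ($t{\left(h,X \right)} = - \frac{h - h}{7} = \left(- \frac{1}{7}\right) 0 = 0$)
$W{\left(A,F \right)} = \frac{A}{6} + \frac{F}{6}$ ($W{\left(A,F \right)} = \frac{\left(A + F\right) + 0}{6} = \frac{A + F}{6} = \frac{A}{6} + \frac{F}{6}$)
$W{\left(-1,6 \right)} 4 = \left(\frac{1}{6} \left(-1\right) + \frac{1}{6} \cdot 6\right) 4 = \left(- \frac{1}{6} + 1\right) 4 = \frac{5}{6} \cdot 4 = \frac{10}{3}$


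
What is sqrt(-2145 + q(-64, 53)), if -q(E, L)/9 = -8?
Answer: I*sqrt(2073) ≈ 45.53*I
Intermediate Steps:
q(E, L) = 72 (q(E, L) = -9*(-8) = 72)
sqrt(-2145 + q(-64, 53)) = sqrt(-2145 + 72) = sqrt(-2073) = I*sqrt(2073)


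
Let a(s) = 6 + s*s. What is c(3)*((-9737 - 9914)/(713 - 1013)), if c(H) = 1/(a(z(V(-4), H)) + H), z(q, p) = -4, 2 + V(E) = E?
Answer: 19651/7500 ≈ 2.6201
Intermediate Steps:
V(E) = -2 + E
a(s) = 6 + s²
c(H) = 1/(22 + H) (c(H) = 1/((6 + (-4)²) + H) = 1/((6 + 16) + H) = 1/(22 + H))
c(3)*((-9737 - 9914)/(713 - 1013)) = ((-9737 - 9914)/(713 - 1013))/(22 + 3) = (-19651/(-300))/25 = (-19651*(-1/300))/25 = (1/25)*(19651/300) = 19651/7500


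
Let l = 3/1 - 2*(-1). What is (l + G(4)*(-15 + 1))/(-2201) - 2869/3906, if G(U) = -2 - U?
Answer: -214913/277326 ≈ -0.77495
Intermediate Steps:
l = 5 (l = 3*1 + 2 = 3 + 2 = 5)
(l + G(4)*(-15 + 1))/(-2201) - 2869/3906 = (5 + (-2 - 1*4)*(-15 + 1))/(-2201) - 2869/3906 = (5 + (-2 - 4)*(-14))*(-1/2201) - 2869*1/3906 = (5 - 6*(-14))*(-1/2201) - 2869/3906 = (5 + 84)*(-1/2201) - 2869/3906 = 89*(-1/2201) - 2869/3906 = -89/2201 - 2869/3906 = -214913/277326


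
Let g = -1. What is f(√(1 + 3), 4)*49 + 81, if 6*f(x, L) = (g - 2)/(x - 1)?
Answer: 113/2 ≈ 56.500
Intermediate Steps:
f(x, L) = -1/(2*(-1 + x)) (f(x, L) = ((-1 - 2)/(x - 1))/6 = (-3/(-1 + x))/6 = -1/(2*(-1 + x)))
f(√(1 + 3), 4)*49 + 81 = -1/(-2 + 2*√(1 + 3))*49 + 81 = -1/(-2 + 2*√4)*49 + 81 = -1/(-2 + 2*2)*49 + 81 = -1/(-2 + 4)*49 + 81 = -1/2*49 + 81 = -1*½*49 + 81 = -½*49 + 81 = -49/2 + 81 = 113/2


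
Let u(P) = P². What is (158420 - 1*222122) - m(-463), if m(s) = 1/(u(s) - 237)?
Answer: -13640636665/214132 ≈ -63702.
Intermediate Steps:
m(s) = 1/(-237 + s²) (m(s) = 1/(s² - 237) = 1/(-237 + s²))
(158420 - 1*222122) - m(-463) = (158420 - 1*222122) - 1/(-237 + (-463)²) = (158420 - 222122) - 1/(-237 + 214369) = -63702 - 1/214132 = -13640636665/214132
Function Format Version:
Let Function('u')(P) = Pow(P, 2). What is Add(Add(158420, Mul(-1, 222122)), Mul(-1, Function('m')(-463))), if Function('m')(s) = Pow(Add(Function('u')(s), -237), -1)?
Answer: Rational(-13640636665, 214132) ≈ -63702.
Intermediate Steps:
Function('m')(s) = Pow(Add(-237, Pow(s, 2)), -1) (Function('m')(s) = Pow(Add(Pow(s, 2), -237), -1) = Pow(Add(-237, Pow(s, 2)), -1))
Add(Add(158420, Mul(-1, 222122)), Mul(-1, Function('m')(-463))) = Add(Add(158420, Mul(-1, 222122)), Mul(-1, Pow(Add(-237, Pow(-463, 2)), -1))) = Add(Add(158420, -222122), Mul(-1, Pow(Add(-237, 214369), -1))) = Add(-63702, Mul(-1, Pow(214132, -1))) = Add(-63702, Mul(-1, Rational(1, 214132))) = Add(-63702, Rational(-1, 214132)) = Rational(-13640636665, 214132)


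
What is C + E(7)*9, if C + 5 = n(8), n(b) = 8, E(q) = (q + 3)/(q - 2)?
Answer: 21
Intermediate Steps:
E(q) = (3 + q)/(-2 + q)
C = 3 (C = -5 + 8 = 3)
C + E(7)*9 = 3 + ((3 + 7)/(-2 + 7))*9 = 3 + (10/5)*9 = 3 + ((1/5)*10)*9 = 3 + 2*9 = 3 + 18 = 21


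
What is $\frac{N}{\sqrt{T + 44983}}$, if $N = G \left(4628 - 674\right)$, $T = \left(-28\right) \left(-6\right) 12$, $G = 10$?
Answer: $\frac{39540 \sqrt{46999}}{46999} \approx 182.39$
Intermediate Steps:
$T = 2016$ ($T = 168 \cdot 12 = 2016$)
$N = 39540$ ($N = 10 \left(4628 - 674\right) = 10 \cdot 3954 = 39540$)
$\frac{N}{\sqrt{T + 44983}} = \frac{39540}{\sqrt{2016 + 44983}} = \frac{39540}{\sqrt{46999}} = 39540 \frac{\sqrt{46999}}{46999} = \frac{39540 \sqrt{46999}}{46999}$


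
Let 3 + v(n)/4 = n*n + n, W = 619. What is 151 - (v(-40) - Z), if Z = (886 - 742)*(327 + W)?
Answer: 130147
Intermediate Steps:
v(n) = -12 + 4*n + 4*n**2 (v(n) = -12 + 4*(n*n + n) = -12 + 4*(n**2 + n) = -12 + 4*(n + n**2) = -12 + (4*n + 4*n**2) = -12 + 4*n + 4*n**2)
Z = 136224 (Z = (886 - 742)*(327 + 619) = 144*946 = 136224)
151 - (v(-40) - Z) = 151 - ((-12 + 4*(-40) + 4*(-40)**2) - 1*136224) = 151 - ((-12 - 160 + 4*1600) - 136224) = 151 - ((-12 - 160 + 6400) - 136224) = 151 - (6228 - 136224) = 151 - 1*(-129996) = 151 + 129996 = 130147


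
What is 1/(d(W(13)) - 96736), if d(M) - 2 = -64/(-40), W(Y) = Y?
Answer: -5/483662 ≈ -1.0338e-5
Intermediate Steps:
d(M) = 18/5 (d(M) = 2 - 64/(-40) = 2 - 64*(-1/40) = 2 + 8/5 = 18/5)
1/(d(W(13)) - 96736) = 1/(18/5 - 96736) = 1/(-483662/5) = -5/483662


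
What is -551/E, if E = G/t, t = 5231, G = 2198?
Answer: -2882281/2198 ≈ -1311.3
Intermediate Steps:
E = 2198/5231 ≈ 0.42019
-551/E = -551/2198/5231 = -551*5231/2198 = -2882281/2198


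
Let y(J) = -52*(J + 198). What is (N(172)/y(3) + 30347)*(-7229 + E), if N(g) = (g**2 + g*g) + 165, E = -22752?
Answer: -9507799907291/10452 ≈ -9.0966e+8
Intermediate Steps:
N(g) = 165 + 2*g**2 (N(g) = (g**2 + g**2) + 165 = 2*g**2 + 165 = 165 + 2*g**2)
y(J) = -10296 - 52*J (y(J) = -52*(198 + J) = -10296 - 52*J)
(N(172)/y(3) + 30347)*(-7229 + E) = ((165 + 2*172**2)/(-10296 - 52*3) + 30347)*(-7229 - 22752) = ((165 + 2*29584)/(-10296 - 156) + 30347)*(-29981) = ((165 + 59168)/(-10452) + 30347)*(-29981) = (59333*(-1/10452) + 30347)*(-29981) = (-59333/10452 + 30347)*(-29981) = (317127511/10452)*(-29981) = -9507799907291/10452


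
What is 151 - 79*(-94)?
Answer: 7577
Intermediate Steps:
151 - 79*(-94) = 151 + 7426 = 7577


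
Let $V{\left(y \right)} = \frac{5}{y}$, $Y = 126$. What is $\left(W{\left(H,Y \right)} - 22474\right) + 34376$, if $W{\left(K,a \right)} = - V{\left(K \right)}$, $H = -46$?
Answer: $\frac{547497}{46} \approx 11902.0$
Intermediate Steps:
$W{\left(K,a \right)} = - \frac{5}{K}$
$\left(W{\left(H,Y \right)} - 22474\right) + 34376 = \left(- \frac{5}{-46} - 22474\right) + 34376 = \left(\left(-5\right) \left(- \frac{1}{46}\right) - 22474\right) + 34376 = \left(\frac{5}{46} - 22474\right) + 34376 = - \frac{1033799}{46} + 34376 = \frac{547497}{46}$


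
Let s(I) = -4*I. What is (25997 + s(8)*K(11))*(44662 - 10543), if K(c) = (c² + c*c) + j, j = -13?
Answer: 636967611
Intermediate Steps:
K(c) = -13 + 2*c² (K(c) = (c² + c*c) - 13 = (c² + c²) - 13 = 2*c² - 13 = -13 + 2*c²)
(25997 + s(8)*K(11))*(44662 - 10543) = (25997 + (-4*8)*(-13 + 2*11²))*(44662 - 10543) = (25997 - 32*(-13 + 2*121))*34119 = (25997 - 32*(-13 + 242))*34119 = (25997 - 32*229)*34119 = (25997 - 7328)*34119 = 18669*34119 = 636967611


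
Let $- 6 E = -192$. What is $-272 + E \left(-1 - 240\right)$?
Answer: $-7984$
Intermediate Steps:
$E = 32$ ($E = \left(- \frac{1}{6}\right) \left(-192\right) = 32$)
$-272 + E \left(-1 - 240\right) = -272 + 32 \left(-1 - 240\right) = -272 + 32 \left(-241\right) = -272 - 7712 = -7984$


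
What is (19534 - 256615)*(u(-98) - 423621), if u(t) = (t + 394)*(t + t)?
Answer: 114186981597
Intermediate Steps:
u(t) = 2*t*(394 + t) (u(t) = (394 + t)*(2*t) = 2*t*(394 + t))
(19534 - 256615)*(u(-98) - 423621) = (19534 - 256615)*(2*(-98)*(394 - 98) - 423621) = -237081*(2*(-98)*296 - 423621) = -237081*(-58016 - 423621) = -237081*(-481637) = 114186981597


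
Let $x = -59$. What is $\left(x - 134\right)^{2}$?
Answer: $37249$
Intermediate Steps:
$\left(x - 134\right)^{2} = \left(-59 - 134\right)^{2} = \left(-193\right)^{2} = 37249$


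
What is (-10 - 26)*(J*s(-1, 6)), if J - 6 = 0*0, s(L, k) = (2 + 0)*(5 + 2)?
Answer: -3024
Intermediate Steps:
s(L, k) = 14 (s(L, k) = 2*7 = 14)
J = 6 (J = 6 + 0*0 = 6 + 0 = 6)
(-10 - 26)*(J*s(-1, 6)) = (-10 - 26)*(6*14) = -36*84 = -3024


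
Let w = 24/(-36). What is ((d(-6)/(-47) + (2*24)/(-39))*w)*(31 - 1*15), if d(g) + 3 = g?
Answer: 20320/1833 ≈ 11.086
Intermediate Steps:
d(g) = -3 + g
w = -⅔ (w = 24*(-1/36) = -⅔ ≈ -0.66667)
((d(-6)/(-47) + (2*24)/(-39))*w)*(31 - 1*15) = (((-3 - 6)/(-47) + (2*24)/(-39))*(-⅔))*(31 - 1*15) = ((-9*(-1/47) + 48*(-1/39))*(-⅔))*(31 - 15) = ((9/47 - 16/13)*(-⅔))*16 = -635/611*(-⅔)*16 = (1270/1833)*16 = 20320/1833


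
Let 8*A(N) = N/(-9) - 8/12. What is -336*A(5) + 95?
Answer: 439/3 ≈ 146.33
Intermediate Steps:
A(N) = -1/12 - N/72 (A(N) = (N/(-9) - 8/12)/8 = (N*(-1/9) - 8*1/12)/8 = (-N/9 - 2/3)/8 = (-2/3 - N/9)/8 = -1/12 - N/72)
-336*A(5) + 95 = -336*(-1/12 - 1/72*5) + 95 = -336*(-1/12 - 5/72) + 95 = -336*(-11/72) + 95 = 154/3 + 95 = 439/3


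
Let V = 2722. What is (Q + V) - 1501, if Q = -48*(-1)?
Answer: 1269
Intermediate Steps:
Q = 48
(Q + V) - 1501 = (48 + 2722) - 1501 = 2770 - 1501 = 1269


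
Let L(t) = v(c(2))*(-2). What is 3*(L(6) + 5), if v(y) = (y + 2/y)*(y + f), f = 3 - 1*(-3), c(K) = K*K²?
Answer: -678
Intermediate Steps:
c(K) = K³
f = 6 (f = 3 + 3 = 6)
v(y) = (6 + y)*(y + 2/y) (v(y) = (y + 2/y)*(y + 6) = (y + 2/y)*(6 + y) = (6 + y)*(y + 2/y))
L(t) = -231 (L(t) = (2 + (2³)² + 6*2³ + 12/(2³))*(-2) = (2 + 8² + 6*8 + 12/8)*(-2) = (2 + 64 + 48 + 12*(⅛))*(-2) = (2 + 64 + 48 + 3/2)*(-2) = (231/2)*(-2) = -231)
3*(L(6) + 5) = 3*(-231 + 5) = 3*(-226) = -678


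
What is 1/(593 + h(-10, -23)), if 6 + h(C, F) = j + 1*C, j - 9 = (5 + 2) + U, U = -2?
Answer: 1/591 ≈ 0.0016920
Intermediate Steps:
j = 14 (j = 9 + ((5 + 2) - 2) = 9 + (7 - 2) = 9 + 5 = 14)
h(C, F) = 8 + C (h(C, F) = -6 + (14 + 1*C) = -6 + (14 + C) = 8 + C)
1/(593 + h(-10, -23)) = 1/(593 + (8 - 10)) = 1/(593 - 2) = 1/591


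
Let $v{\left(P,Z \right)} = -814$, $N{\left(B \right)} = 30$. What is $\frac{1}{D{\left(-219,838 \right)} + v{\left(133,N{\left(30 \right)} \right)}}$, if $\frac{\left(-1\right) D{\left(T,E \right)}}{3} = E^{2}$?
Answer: $- \frac{1}{2107546} \approx -4.7449 \cdot 10^{-7}$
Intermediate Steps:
$D{\left(T,E \right)} = - 3 E^{2}$
$\frac{1}{D{\left(-219,838 \right)} + v{\left(133,N{\left(30 \right)} \right)}} = \frac{1}{- 3 \cdot 838^{2} - 814} = \frac{1}{\left(-3\right) 702244 - 814} = \frac{1}{-2106732 - 814} = \frac{1}{-2107546} = - \frac{1}{2107546}$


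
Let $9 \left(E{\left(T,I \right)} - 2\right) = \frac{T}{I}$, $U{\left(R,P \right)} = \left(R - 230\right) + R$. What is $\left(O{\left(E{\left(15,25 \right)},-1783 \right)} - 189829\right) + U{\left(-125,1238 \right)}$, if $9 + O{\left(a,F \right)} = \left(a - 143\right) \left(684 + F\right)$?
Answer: $- \frac{531484}{15} \approx -35432.0$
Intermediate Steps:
$U{\left(R,P \right)} = -230 + 2 R$ ($U{\left(R,P \right)} = \left(-230 + R\right) + R = -230 + 2 R$)
$E{\left(T,I \right)} = 2 + \frac{T}{9 I}$ ($E{\left(T,I \right)} = 2 + \frac{T \frac{1}{I}}{9} = 2 + \frac{T}{9 I}$)
$O{\left(a,F \right)} = -9 + \left(-143 + a\right) \left(684 + F\right)$ ($O{\left(a,F \right)} = -9 + \left(a - 143\right) \left(684 + F\right) = -9 + \left(-143 + a\right) \left(684 + F\right)$)
$\left(O{\left(E{\left(15,25 \right)},-1783 \right)} - 189829\right) + U{\left(-125,1238 \right)} = \left(\left(-97821 - -254969 + 684 \left(2 + \frac{1}{9} \cdot 15 \cdot \frac{1}{25}\right) - 1783 \left(2 + \frac{1}{9} \cdot 15 \cdot \frac{1}{25}\right)\right) - 189829\right) + \left(-230 + 2 \left(-125\right)\right) = \left(\left(-97821 + 254969 + 684 \left(2 + \frac{1}{9} \cdot 15 \cdot \frac{1}{25}\right) - 1783 \left(2 + \frac{1}{9} \cdot 15 \cdot \frac{1}{25}\right)\right) - 189829\right) - 480 = \left(\left(-97821 + 254969 + 684 \left(2 + \frac{1}{15}\right) - 1783 \left(2 + \frac{1}{15}\right)\right) - 189829\right) - 480 = \left(\left(-97821 + 254969 + 684 \cdot \frac{31}{15} - \frac{55273}{15}\right) - 189829\right) - 480 = \left(\left(-97821 + 254969 + \frac{7068}{5} - \frac{55273}{15}\right) - 189829\right) - 480 = \left(\frac{2323151}{15} - 189829\right) - 480 = - \frac{524284}{15} - 480 = - \frac{531484}{15}$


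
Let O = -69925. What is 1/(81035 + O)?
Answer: 1/11110 ≈ 9.0009e-5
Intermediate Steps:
1/(81035 + O) = 1/(81035 - 69925) = 1/11110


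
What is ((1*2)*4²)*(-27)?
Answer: -864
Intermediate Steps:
((1*2)*4²)*(-27) = (2*16)*(-27) = 32*(-27) = -864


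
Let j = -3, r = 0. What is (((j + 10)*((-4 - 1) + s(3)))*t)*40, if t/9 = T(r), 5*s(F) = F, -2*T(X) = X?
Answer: 0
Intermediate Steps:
T(X) = -X/2
s(F) = F/5
t = 0 (t = 9*(-1/2*0) = 9*0 = 0)
(((j + 10)*((-4 - 1) + s(3)))*t)*40 = (((-3 + 10)*((-4 - 1) + (1/5)*3))*0)*40 = ((7*(-5 + 3/5))*0)*40 = ((7*(-22/5))*0)*40 = -154/5*0*40 = 0*40 = 0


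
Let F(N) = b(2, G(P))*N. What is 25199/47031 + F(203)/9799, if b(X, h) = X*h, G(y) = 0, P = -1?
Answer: 25199/47031 ≈ 0.53580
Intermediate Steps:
F(N) = 0 (F(N) = (2*0)*N = 0*N = 0)
25199/47031 + F(203)/9799 = 25199/47031 + 0/9799 = 25199*(1/47031) + 0*(1/9799) = 25199/47031 + 0 = 25199/47031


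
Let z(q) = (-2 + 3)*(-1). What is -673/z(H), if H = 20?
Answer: 673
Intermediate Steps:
z(q) = -1 (z(q) = 1*(-1) = -1)
-673/z(H) = -673/(-1) = -673*(-1) = 673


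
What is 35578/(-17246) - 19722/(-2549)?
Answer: 124718645/21980027 ≈ 5.6742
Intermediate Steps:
35578/(-17246) - 19722/(-2549) = 35578*(-1/17246) - 19722*(-1/2549) = -17789/8623 + 19722/2549 = 124718645/21980027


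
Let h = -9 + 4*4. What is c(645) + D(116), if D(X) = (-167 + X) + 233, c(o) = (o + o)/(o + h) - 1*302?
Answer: -38475/326 ≈ -118.02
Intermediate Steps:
h = 7 (h = -9 + 16 = 7)
c(o) = -302 + 2*o/(7 + o) (c(o) = (o + o)/(o + 7) - 1*302 = (2*o)/(7 + o) - 302 = 2*o/(7 + o) - 302 = -302 + 2*o/(7 + o))
D(X) = 66 + X
c(645) + D(116) = 2*(-1057 - 150*645)/(7 + 645) + (66 + 116) = 2*(-1057 - 96750)/652 + 182 = 2*(1/652)*(-97807) + 182 = -97807/326 + 182 = -38475/326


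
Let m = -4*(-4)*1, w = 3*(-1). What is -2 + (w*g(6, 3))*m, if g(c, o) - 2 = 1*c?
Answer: -386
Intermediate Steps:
g(c, o) = 2 + c (g(c, o) = 2 + 1*c = 2 + c)
w = -3
m = 16 (m = 16*1 = 16)
-2 + (w*g(6, 3))*m = -2 - 3*(2 + 6)*16 = -2 - 3*8*16 = -2 - 24*16 = -2 - 384 = -386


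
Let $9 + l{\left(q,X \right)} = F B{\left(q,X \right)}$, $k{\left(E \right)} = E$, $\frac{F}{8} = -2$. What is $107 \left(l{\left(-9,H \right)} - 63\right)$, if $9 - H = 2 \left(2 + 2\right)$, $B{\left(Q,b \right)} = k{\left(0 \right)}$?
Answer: $-7704$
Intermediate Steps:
$F = -16$ ($F = 8 \left(-2\right) = -16$)
$B{\left(Q,b \right)} = 0$
$H = 1$ ($H = 9 - 2 \left(2 + 2\right) = 9 - 2 \cdot 4 = 9 - 8 = 1$)
$l{\left(q,X \right)} = -9$ ($l{\left(q,X \right)} = -9 - 0 = -9 + 0 = -9$)
$107 \left(l{\left(-9,H \right)} - 63\right) = 107 \left(-9 - 63\right) = 107 \left(-72\right) = -7704$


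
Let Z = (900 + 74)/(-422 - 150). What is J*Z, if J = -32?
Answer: 7792/143 ≈ 54.490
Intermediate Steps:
Z = -487/286 (Z = 974/(-572) = 974*(-1/572) = -487/286 ≈ -1.7028)
J*Z = -32*(-487/286) = 7792/143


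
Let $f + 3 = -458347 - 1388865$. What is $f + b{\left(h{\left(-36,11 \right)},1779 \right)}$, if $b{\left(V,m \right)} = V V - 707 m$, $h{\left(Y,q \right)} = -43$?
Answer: $-3103119$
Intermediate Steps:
$f = -1847215$ ($f = -3 - 1847212 = -1847215$)
$b{\left(V,m \right)} = V^{2} - 707 m$
$f + b{\left(h{\left(-36,11 \right)},1779 \right)} = -1847215 + \left(\left(-43\right)^{2} - 1257753\right) = -1847215 + \left(1849 - 1257753\right) = -1847215 - 1255904 = -3103119$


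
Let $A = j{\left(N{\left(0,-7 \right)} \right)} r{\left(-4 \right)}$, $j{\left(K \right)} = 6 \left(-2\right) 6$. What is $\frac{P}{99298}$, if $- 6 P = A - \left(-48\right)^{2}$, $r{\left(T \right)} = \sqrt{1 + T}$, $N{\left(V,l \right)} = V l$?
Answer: $\frac{192}{49649} + \frac{6 i \sqrt{3}}{49649} \approx 0.0038671 + 0.00020932 i$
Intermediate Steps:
$j{\left(K \right)} = -72$ ($j{\left(K \right)} = \left(-12\right) 6 = -72$)
$A = - 72 i \sqrt{3}$ ($A = - 72 \sqrt{1 - 4} = - 72 \sqrt{-3} = - 72 i \sqrt{3} \approx - 124.71 i$)
$P = 384 + 12 i \sqrt{3}$ ($P = - \frac{- 72 i \sqrt{3} - \left(-48\right)^{2}}{6} = - \frac{- 72 i \sqrt{3} - 2304}{6} = - \frac{-2304 - 72 i \sqrt{3}}{6} = 384 + 12 i \sqrt{3} \approx 384.0 + 20.785 i$)
$\frac{P}{99298} = \frac{384 + 12 i \sqrt{3}}{99298} = \left(384 + 12 i \sqrt{3}\right) \frac{1}{99298} = \frac{192}{49649} + \frac{6 i \sqrt{3}}{49649}$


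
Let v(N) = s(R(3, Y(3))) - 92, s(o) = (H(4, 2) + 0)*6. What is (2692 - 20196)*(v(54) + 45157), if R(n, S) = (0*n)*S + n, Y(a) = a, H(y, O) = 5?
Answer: -789342880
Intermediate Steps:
R(n, S) = n (R(n, S) = 0*S + n = 0 + n = n)
s(o) = 30 (s(o) = (5 + 0)*6 = 5*6 = 30)
v(N) = -62 (v(N) = 30 - 92 = -62)
(2692 - 20196)*(v(54) + 45157) = (2692 - 20196)*(-62 + 45157) = -17504*45095 = -789342880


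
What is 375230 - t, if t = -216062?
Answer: 591292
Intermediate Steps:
375230 - t = 375230 - 1*(-216062) = 375230 + 216062 = 591292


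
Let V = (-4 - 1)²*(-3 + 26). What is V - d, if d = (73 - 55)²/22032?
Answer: 39099/68 ≈ 574.99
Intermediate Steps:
d = 1/68 (d = 18²*(1/22032) = 324*(1/22032) = 1/68 ≈ 0.014706)
V = 575 (V = (-5)²*23 = 25*23 = 575)
V - d = 575 - 1*1/68 = 575 - 1/68 = 39099/68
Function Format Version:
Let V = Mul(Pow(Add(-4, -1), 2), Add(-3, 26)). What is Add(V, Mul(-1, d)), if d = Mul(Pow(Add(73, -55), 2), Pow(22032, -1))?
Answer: Rational(39099, 68) ≈ 574.99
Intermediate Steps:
d = Rational(1, 68) (d = Mul(Pow(18, 2), Rational(1, 22032)) = Mul(324, Rational(1, 22032)) = Rational(1, 68) ≈ 0.014706)
V = 575 (V = Mul(Pow(-5, 2), 23) = Mul(25, 23) = 575)
Add(V, Mul(-1, d)) = Add(575, Mul(-1, Rational(1, 68))) = Add(575, Rational(-1, 68)) = Rational(39099, 68)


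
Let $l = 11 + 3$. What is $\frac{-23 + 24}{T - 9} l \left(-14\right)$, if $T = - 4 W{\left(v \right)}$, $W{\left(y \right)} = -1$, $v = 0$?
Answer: $\frac{196}{5} \approx 39.2$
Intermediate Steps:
$l = 14$
$T = 4$ ($T = \left(-4\right) \left(-1\right) = 4$)
$\frac{-23 + 24}{T - 9} l \left(-14\right) = \frac{-23 + 24}{4 - 9} \cdot 14 \left(-14\right) = 1 \frac{1}{-5} \cdot 14 \left(-14\right) = 1 \left(- \frac{1}{5}\right) 14 \left(-14\right) = \left(- \frac{1}{5}\right) 14 \left(-14\right) = \left(- \frac{14}{5}\right) \left(-14\right) = \frac{196}{5}$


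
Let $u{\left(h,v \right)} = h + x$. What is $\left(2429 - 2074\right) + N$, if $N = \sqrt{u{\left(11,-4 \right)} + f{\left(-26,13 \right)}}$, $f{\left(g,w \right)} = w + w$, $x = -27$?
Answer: $355 + \sqrt{10} \approx 358.16$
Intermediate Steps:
$f{\left(g,w \right)} = 2 w$
$u{\left(h,v \right)} = -27 + h$ ($u{\left(h,v \right)} = h - 27 = -27 + h$)
$N = \sqrt{10}$ ($N = \sqrt{\left(-27 + 11\right) + 2 \cdot 13} = \sqrt{-16 + 26} = \sqrt{10} \approx 3.1623$)
$\left(2429 - 2074\right) + N = \left(2429 - 2074\right) + \sqrt{10} = 355 + \sqrt{10}$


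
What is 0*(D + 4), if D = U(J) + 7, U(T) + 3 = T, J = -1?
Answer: 0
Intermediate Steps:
U(T) = -3 + T
D = 3 (D = (-3 - 1) + 7 = -4 + 7 = 3)
0*(D + 4) = 0*(3 + 4) = 0*7 = 0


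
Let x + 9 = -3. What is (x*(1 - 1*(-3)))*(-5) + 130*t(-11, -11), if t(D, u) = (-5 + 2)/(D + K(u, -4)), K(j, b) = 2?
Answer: 850/3 ≈ 283.33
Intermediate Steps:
t(D, u) = -3/(2 + D) (t(D, u) = (-5 + 2)/(D + 2) = -3/(2 + D))
x = -12 (x = -9 - 3 = -12)
(x*(1 - 1*(-3)))*(-5) + 130*t(-11, -11) = -12*(1 - 1*(-3))*(-5) + 130*(-3/(2 - 11)) = -12*(1 + 3)*(-5) + 130*(-3/(-9)) = -12*4*(-5) + 130*(-3*(-⅑)) = -48*(-5) + 130*(⅓) = 240 + 130/3 = 850/3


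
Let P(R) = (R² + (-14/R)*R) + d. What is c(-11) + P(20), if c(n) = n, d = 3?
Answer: 378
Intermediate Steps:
P(R) = -11 + R² (P(R) = (R² + (-14/R)*R) + 3 = (R² - 14) + 3 = (-14 + R²) + 3 = -11 + R²)
c(-11) + P(20) = -11 + (-11 + 20²) = -11 + (-11 + 400) = -11 + 389 = 378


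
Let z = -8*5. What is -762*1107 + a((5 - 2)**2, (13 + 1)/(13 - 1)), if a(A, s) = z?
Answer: -843574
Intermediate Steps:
z = -40
a(A, s) = -40
-762*1107 + a((5 - 2)**2, (13 + 1)/(13 - 1)) = -762*1107 - 40 = -843534 - 40 = -843574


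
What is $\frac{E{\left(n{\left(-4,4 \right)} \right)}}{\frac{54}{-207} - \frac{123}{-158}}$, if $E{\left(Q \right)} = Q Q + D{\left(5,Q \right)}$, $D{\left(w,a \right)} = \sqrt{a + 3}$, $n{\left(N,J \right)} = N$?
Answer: $\frac{58144}{1881} + \frac{3634 i}{1881} \approx 30.911 + 1.932 i$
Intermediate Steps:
$D{\left(w,a \right)} = \sqrt{3 + a}$
$E{\left(Q \right)} = Q^{2} + \sqrt{3 + Q}$ ($E{\left(Q \right)} = Q Q + \sqrt{3 + Q} = Q^{2} + \sqrt{3 + Q}$)
$\frac{E{\left(n{\left(-4,4 \right)} \right)}}{\frac{54}{-207} - \frac{123}{-158}} = \frac{\left(-4\right)^{2} + \sqrt{3 - 4}}{\frac{54}{-207} - \frac{123}{-158}} = \frac{16 + \sqrt{-1}}{54 \left(- \frac{1}{207}\right) - - \frac{123}{158}} = \frac{16 + i}{- \frac{6}{23} + \frac{123}{158}} = \frac{16 + i}{\frac{1881}{3634}} = \left(16 + i\right) \frac{3634}{1881} = \frac{58144}{1881} + \frac{3634 i}{1881}$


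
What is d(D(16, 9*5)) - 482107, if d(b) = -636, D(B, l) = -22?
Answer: -482743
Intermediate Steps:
d(D(16, 9*5)) - 482107 = -636 - 482107 = -482743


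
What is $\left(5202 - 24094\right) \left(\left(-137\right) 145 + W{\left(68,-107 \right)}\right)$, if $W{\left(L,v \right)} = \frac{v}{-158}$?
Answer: $\frac{29646866098}{79} \approx 3.7528 \cdot 10^{8}$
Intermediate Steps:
$W{\left(L,v \right)} = - \frac{v}{158}$ ($W{\left(L,v \right)} = v \left(- \frac{1}{158}\right) = - \frac{v}{158}$)
$\left(5202 - 24094\right) \left(\left(-137\right) 145 + W{\left(68,-107 \right)}\right) = \left(5202 - 24094\right) \left(\left(-137\right) 145 - - \frac{107}{158}\right) = - 18892 \left(-19865 + \frac{107}{158}\right) = \left(-18892\right) \left(- \frac{3138563}{158}\right) = \frac{29646866098}{79}$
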